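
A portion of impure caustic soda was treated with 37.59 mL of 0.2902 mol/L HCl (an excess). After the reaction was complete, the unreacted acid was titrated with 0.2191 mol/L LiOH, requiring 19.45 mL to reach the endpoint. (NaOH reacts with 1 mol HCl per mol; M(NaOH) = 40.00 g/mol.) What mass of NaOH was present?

0.266 g

Total n(HCl) added = 0.2902 x 0.03759 = 0.01091 mol.
n(LiOH) used = 0.2191 x 0.01945 = 0.004261 mol, which equals the excess n(HCl).
So n(HCl) consumed by the sample = 0.01091 - 0.004261 = 0.006647 mol.
n(NaOH) = 0.006647 / 1 = 0.006647 mol.
mass = 0.006647 mol x 40.00 g/mol = 0.266 g.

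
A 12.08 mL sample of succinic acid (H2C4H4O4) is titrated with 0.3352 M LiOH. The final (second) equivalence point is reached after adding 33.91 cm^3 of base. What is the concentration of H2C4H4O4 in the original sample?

n(LiOH) = 0.3352 x 0.03391 = 0.01137 mol.
At the final (second) equivalence point, 2 mol OH^- react per mol H2C4H4O4, so n(H2C4H4O4) = 0.01137 / 2 = 0.005683 mol.
[H2C4H4O4] = 0.005683 / 0.01208 L = 0.470 M.

0.470 M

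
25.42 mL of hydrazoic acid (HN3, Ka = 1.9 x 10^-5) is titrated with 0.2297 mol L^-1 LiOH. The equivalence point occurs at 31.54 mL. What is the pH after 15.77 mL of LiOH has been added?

15.77 mL is exactly half the equivalence volume (31.54/2), i.e. the half-equivalence point.
There, n(HA) = n(A^-), so pH = pKa = -log(1.9 x 10^-5) = 4.72.

4.72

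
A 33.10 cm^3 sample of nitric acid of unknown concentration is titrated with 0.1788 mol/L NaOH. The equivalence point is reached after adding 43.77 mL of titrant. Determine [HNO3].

0.236 M

n(NaOH) delivered = 0.1788 x 0.04377 = 0.007826 mol.
For a 1:1 reaction, n(HNO3) = 0.007826 mol.
[HNO3] = 0.007826 mol / 0.03310 L = 0.236 M.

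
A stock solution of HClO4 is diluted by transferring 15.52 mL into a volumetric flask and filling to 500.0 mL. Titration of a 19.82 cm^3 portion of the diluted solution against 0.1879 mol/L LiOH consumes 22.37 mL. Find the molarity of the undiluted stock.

6.83 M

n(LiOH) = 0.1879 x 0.02237 = 0.004203 mol.
n(HClO4) in the aliquot = 0.004203 mol.
[diluted HClO4] = 0.004203 / 0.01982 = 0.2121 M.
Dilution factor = 500.0/15.52 = 32.22, so [stock] = 0.2121 x 32.22 = 6.83 M.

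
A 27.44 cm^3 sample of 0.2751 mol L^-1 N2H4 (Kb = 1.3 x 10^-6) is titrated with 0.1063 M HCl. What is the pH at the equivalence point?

n(N2H4) = 0.2751 x 0.02744 = 0.007549 mol; V(HCl) at equivalence = 0.007549/0.1063 = 0.07101 L.
At equivalence the base is fully converted to N2H5+; total volume = 0.09845 L, so [N2H5+] = 0.007549/0.09845 = 0.07667 M.
Ka(N2H5+) = Kw/Kb = 1.0e-14 / 1.3 x 10^-6 = 7.69e-9.
[H^+] = sqrt(Ka x [N2H5+]) = sqrt(7.69e-9 x 0.07667) = 2.43e-5 M.
pH = -log(2.43e-5) = 4.61.

4.61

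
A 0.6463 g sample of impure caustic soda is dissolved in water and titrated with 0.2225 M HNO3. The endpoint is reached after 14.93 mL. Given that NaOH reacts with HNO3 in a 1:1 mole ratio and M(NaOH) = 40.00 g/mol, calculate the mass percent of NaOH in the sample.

n(HNO3) = 0.2225 x 0.01493 = 0.003322 mol.
n(NaOH) = 0.003322 / 1 = 0.003322 mol.
mass of NaOH = 0.003322 x 40.00 = 0.1329 g.
% purity = 0.1329 / 0.6463 x 100 = 20.6%.

20.6%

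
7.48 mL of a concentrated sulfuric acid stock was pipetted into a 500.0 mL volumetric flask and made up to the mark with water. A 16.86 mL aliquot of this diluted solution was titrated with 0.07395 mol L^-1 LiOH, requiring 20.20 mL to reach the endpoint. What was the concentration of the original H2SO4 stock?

n(LiOH) = 0.07395 x 0.02020 = 0.001494 mol.
n(H2SO4) in the aliquot = 0.001494 x 1/2 = 0.0007469 mol.
[diluted H2SO4] = 0.0007469 / 0.01686 = 0.04430 M.
Dilution factor = 500.0/7.480 = 66.84, so [stock] = 0.04430 x 66.84 = 2.96 M.

2.96 M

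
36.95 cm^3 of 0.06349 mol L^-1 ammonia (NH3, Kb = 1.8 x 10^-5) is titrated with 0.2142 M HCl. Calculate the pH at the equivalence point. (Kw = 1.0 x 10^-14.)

5.28

n(NH3) = 0.06349 x 0.03695 = 0.002346 mol; V(HCl) at equivalence = 0.002346/0.2142 = 0.01095 L.
At equivalence the base is fully converted to NH4+; total volume = 0.04790 L, so [NH4+] = 0.002346/0.04790 = 0.04897 M.
Ka(NH4+) = Kw/Kb = 1.0e-14 / 1.8 x 10^-5 = 5.56e-10.
[H^+] = sqrt(Ka x [NH4+]) = sqrt(5.56e-10 x 0.04897) = 5.22e-6 M.
pH = -log(5.22e-6) = 5.28.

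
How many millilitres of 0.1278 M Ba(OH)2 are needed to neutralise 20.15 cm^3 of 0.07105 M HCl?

5.60 mL

n(HCl) = 0.07105 mol/L x 0.02015 L = 0.001432 mol.
The neutralisation is 2 HCl : 1 Ba(OH)2, so n(Ba(OH)2) = 0.001432 x 1/2 = 0.0007158 mol.
V(Ba(OH)2) = 0.0007158 / 0.1278 = 0.005601 L = 5.60 mL.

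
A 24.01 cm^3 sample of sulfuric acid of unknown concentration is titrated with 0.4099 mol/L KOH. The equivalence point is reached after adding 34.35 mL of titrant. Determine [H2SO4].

n(KOH) delivered = 0.4099 x 0.03435 = 0.01408 mol.
The reaction is 1 H2SO4 + 2 KOH, so n(H2SO4) = 0.01408 x 1/2 = 0.007040 mol.
[H2SO4] = 0.007040 mol / 0.02401 L = 0.293 M.

0.293 M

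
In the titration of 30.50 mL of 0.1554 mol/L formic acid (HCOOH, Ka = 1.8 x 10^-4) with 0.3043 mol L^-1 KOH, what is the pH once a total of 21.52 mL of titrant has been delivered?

12.54

n(acid) = 0.1554 x 0.03050 = 0.004740 mol; n(KOH) added = 0.3043 x 0.02152 = 0.006549 mol.
Base is in excess by 0.006549 - 0.004740 = 0.001809 mol in a total volume of 0.05202 L.
[OH^-] = 0.001809/0.05202 = 0.03477 M, so pOH = 1.46 and pH = 14.00 - 1.46 = 12.54.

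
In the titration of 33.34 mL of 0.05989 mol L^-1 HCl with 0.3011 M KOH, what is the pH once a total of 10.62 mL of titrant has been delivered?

12.44

n(acid) = 0.05989 x 0.03334 = 0.001997 mol; n(KOH) added = 0.3011 x 0.01062 = 0.003198 mol.
Base is in excess by 0.003198 - 0.001997 = 0.001201 mol in a total volume of 0.04396 L.
[OH^-] = 0.001201/0.04396 = 0.02732 M, so pOH = 1.56 and pH = 14.00 - 1.56 = 12.44.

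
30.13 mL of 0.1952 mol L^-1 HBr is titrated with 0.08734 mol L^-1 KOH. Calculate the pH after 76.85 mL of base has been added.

n(acid) = 0.1952 x 0.03013 = 0.005881 mol; n(KOH) added = 0.08734 x 0.07685 = 0.006712 mol.
Base is in excess by 0.006712 - 0.005881 = 0.0008307 mol in a total volume of 0.1070 L.
[OH^-] = 0.0008307/0.1070 = 0.007765 M, so pOH = 2.11 and pH = 14.00 - 2.11 = 11.89.

11.89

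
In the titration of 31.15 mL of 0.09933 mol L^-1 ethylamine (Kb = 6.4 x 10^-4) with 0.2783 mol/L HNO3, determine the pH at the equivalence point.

5.97

n(C2H5NH2) = 0.09933 x 0.03115 = 0.003094 mol; V(HNO3) at equivalence = 0.003094/0.2783 = 0.01112 L.
At equivalence the base is fully converted to C2H5NH3+; total volume = 0.04227 L, so [C2H5NH3+] = 0.003094/0.04227 = 0.07320 M.
Ka(C2H5NH3+) = Kw/Kb = 1.0e-14 / 6.4 x 10^-4 = 1.56e-11.
[H^+] = sqrt(Ka x [C2H5NH3+]) = sqrt(1.56e-11 x 0.07320) = 1.07e-6 M.
pH = -log(1.07e-6) = 5.97.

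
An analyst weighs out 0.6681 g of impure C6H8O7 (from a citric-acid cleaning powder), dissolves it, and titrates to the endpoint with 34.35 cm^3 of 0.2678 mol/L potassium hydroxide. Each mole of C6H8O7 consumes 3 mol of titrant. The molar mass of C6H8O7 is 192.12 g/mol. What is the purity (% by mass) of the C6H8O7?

88.2%

n(KOH) = 0.2678 x 0.03435 = 0.009199 mol.
n(C6H8O7) = 0.009199 / 3 = 0.003066 mol.
mass of C6H8O7 = 0.003066 x 192.12 = 0.5891 g.
% purity = 0.5891 / 0.6681 x 100 = 88.2%.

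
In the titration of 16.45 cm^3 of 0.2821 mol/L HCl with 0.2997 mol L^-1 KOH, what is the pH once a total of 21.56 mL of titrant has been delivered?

n(acid) = 0.2821 x 0.01645 = 0.004641 mol; n(KOH) added = 0.2997 x 0.02156 = 0.006462 mol.
Base is in excess by 0.006462 - 0.004641 = 0.001821 mol in a total volume of 0.03801 L.
[OH^-] = 0.001821/0.03801 = 0.04791 M, so pOH = 1.32 and pH = 14.00 - 1.32 = 12.68.

12.68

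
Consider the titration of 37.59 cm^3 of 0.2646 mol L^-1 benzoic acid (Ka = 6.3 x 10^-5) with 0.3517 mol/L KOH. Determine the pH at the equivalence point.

8.69

n(C6H5COOH) = 0.2646 x 0.03759 = 0.009946 mol; V(KOH) at equivalence = 0.009946/0.3517 = 0.02828 L.
At equivalence all the acid is converted to C6H5COO-; total volume = 0.03759 + 0.02828 = 0.06587 L, so [C6H5COO-] = 0.009946/0.06587 = 0.1510 M.
Kb = Kw/Ka = 1.0e-14 / 6.3 x 10^-5 = 1.59e-10.
[OH^-] = sqrt(Kb x [C6H5COO-]) = sqrt(1.59e-10 x 0.1510) = 4.90e-6 M.
pOH = 5.31, so pH = 14.00 - 5.31 = 8.69.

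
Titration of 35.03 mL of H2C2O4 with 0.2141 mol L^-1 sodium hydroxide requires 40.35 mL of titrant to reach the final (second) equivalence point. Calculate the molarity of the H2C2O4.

n(NaOH) = 0.2141 x 0.04035 = 0.008639 mol.
At the final (second) equivalence point, 2 mol OH^- react per mol H2C2O4, so n(H2C2O4) = 0.008639 / 2 = 0.004319 mol.
[H2C2O4] = 0.004319 / 0.03503 L = 0.123 M.

0.123 M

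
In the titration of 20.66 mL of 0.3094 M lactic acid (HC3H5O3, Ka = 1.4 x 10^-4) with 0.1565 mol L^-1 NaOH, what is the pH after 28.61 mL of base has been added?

Initial n(HC3H5O3) = 0.3094 x 0.02066 = 0.006392 mol.
n(NaOH) added = 0.1565 x 0.02861 = 0.004477 mol, converting that many moles of HC3H5O3 to C3H5O3-.
Remaining n(HC3H5O3) = 0.001915 mol; n(C3H5O3-) = 0.004477 mol.
By Henderson-Hasselbalch, pH = pKa + log([A^-]/[HA]) = 3.85 + log(0.004477/0.001915) = 3.85 + (+0.37) = 4.22.

4.22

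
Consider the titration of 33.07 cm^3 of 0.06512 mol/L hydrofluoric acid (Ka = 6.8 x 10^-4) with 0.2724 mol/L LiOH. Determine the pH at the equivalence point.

7.94

n(HF) = 0.06512 x 0.03307 = 0.002154 mol; V(LiOH) at equivalence = 0.002154/0.2724 = 0.007906 L.
At equivalence all the acid is converted to F-; total volume = 0.03307 + 0.007906 = 0.04098 L, so [F-] = 0.002154/0.04098 = 0.05256 M.
Kb = Kw/Ka = 1.0e-14 / 6.8 x 10^-4 = 1.47e-11.
[OH^-] = sqrt(Kb x [F-]) = sqrt(1.47e-11 x 0.05256) = 8.79e-7 M.
pOH = 6.06, so pH = 14.00 - 6.06 = 7.94.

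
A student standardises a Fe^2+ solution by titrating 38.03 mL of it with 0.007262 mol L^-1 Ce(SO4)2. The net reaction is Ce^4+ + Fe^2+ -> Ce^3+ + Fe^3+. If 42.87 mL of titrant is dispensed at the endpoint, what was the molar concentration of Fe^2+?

0.00819 M

n(Ce(SO4)2) = 0.007262 x 0.04287 = 0.0003113 mol.
From the balanced equation, 1 mol Ce(SO4)2 reacts with 1 mol Fe^2+, so n(Fe^2+) = 0.0003113 x 1/1 = 0.0003113 mol.
[Fe^2+] = 0.0003113 / 0.03803 L = 0.00819 M.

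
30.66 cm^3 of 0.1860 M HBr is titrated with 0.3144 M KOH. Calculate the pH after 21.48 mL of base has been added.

12.30

n(acid) = 0.1860 x 0.03066 = 0.005703 mol; n(KOH) added = 0.3144 x 0.02148 = 0.006753 mol.
Base is in excess by 0.006753 - 0.005703 = 0.001051 mol in a total volume of 0.05214 L.
[OH^-] = 0.001051/0.05214 = 0.02015 M, so pOH = 1.70 and pH = 14.00 - 1.70 = 12.30.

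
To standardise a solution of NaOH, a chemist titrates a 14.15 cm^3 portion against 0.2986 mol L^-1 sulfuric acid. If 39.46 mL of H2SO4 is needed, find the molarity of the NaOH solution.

n(H2SO4) delivered = 0.2986 x 0.03946 = 0.01178 mol.
The reaction is 2 NaOH + 1 H2SO4, so n(NaOH) = 0.01178 x 2/1 = 0.02357 mol.
[NaOH] = 0.02357 mol / 0.01415 L = 1.67 M.

1.67 M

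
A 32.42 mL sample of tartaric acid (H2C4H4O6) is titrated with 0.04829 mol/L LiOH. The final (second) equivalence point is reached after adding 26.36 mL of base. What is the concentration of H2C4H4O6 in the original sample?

0.0196 M

n(LiOH) = 0.04829 x 0.02636 = 0.001273 mol.
At the final (second) equivalence point, 2 mol OH^- react per mol H2C4H4O6, so n(H2C4H4O6) = 0.001273 / 2 = 0.0006365 mol.
[H2C4H4O6] = 0.0006365 / 0.03242 L = 0.0196 M.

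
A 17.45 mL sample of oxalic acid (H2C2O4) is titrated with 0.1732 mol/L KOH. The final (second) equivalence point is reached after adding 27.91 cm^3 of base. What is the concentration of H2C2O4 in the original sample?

n(KOH) = 0.1732 x 0.02791 = 0.004834 mol.
At the final (second) equivalence point, 2 mol OH^- react per mol H2C2O4, so n(H2C2O4) = 0.004834 / 2 = 0.002417 mol.
[H2C2O4] = 0.002417 / 0.01745 L = 0.139 M.

0.139 M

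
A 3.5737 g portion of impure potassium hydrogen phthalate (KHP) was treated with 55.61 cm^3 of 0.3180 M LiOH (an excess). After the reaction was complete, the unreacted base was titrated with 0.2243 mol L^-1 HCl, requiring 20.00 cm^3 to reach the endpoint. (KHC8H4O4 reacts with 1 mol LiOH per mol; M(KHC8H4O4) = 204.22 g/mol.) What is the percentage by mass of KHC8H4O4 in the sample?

Total n(LiOH) added = 0.3180 x 0.05561 = 0.01768 mol.
n(HCl) used = 0.2243 x 0.02000 = 0.004486 mol, which equals the excess n(LiOH).
So n(LiOH) consumed by the sample = 0.01768 - 0.004486 = 0.01320 mol.
n(KHC8H4O4) = 0.01320 / 1 = 0.01320 mol.
mass KHC8H4O4 = 0.01320 x 204.22 = 2.695 g, so %KHC8H4O4 = 2.695/3.5737 x 100 = 75.4%.

75.4%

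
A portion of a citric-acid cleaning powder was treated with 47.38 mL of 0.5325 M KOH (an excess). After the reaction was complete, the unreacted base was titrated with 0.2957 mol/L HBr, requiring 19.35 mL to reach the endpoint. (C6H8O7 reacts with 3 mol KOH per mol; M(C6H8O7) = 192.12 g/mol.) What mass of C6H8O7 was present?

1.25 g

Total n(KOH) added = 0.5325 x 0.04738 = 0.02523 mol.
n(HBr) used = 0.2957 x 0.01935 = 0.005722 mol, which equals the excess n(KOH).
So n(KOH) consumed by the sample = 0.02523 - 0.005722 = 0.01951 mol.
n(C6H8O7) = 0.01951 / 3 = 0.006503 mol.
mass = 0.006503 mol x 192.12 g/mol = 1.25 g.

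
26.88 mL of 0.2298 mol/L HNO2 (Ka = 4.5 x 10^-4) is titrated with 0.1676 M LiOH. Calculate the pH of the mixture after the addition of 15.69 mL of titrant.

Initial n(HNO2) = 0.2298 x 0.02688 = 0.006177 mol.
n(LiOH) added = 0.1676 x 0.01569 = 0.002630 mol, converting that many moles of HNO2 to NO2-.
Remaining n(HNO2) = 0.003547 mol; n(NO2-) = 0.002630 mol.
By Henderson-Hasselbalch, pH = pKa + log([A^-]/[HA]) = 3.35 + log(0.002630/0.003547) = 3.35 + (-0.13) = 3.22.

3.22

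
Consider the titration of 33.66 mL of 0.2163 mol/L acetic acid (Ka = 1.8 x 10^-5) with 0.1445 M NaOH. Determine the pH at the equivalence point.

n(CH3COOH) = 0.2163 x 0.03366 = 0.007281 mol; V(NaOH) at equivalence = 0.007281/0.1445 = 0.05039 L.
At equivalence all the acid is converted to CH3COO-; total volume = 0.03366 + 0.05039 = 0.08405 L, so [CH3COO-] = 0.007281/0.08405 = 0.08663 M.
Kb = Kw/Ka = 1.0e-14 / 1.8 x 10^-5 = 5.56e-10.
[OH^-] = sqrt(Kb x [CH3COO-]) = sqrt(5.56e-10 x 0.08663) = 6.94e-6 M.
pOH = 5.16, so pH = 14.00 - 5.16 = 8.84.

8.84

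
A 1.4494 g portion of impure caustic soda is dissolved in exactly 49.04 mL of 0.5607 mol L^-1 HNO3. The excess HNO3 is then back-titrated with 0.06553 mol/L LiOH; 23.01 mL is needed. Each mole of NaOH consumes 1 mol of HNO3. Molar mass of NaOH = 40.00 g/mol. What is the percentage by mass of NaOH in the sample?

71.7%

Total n(HNO3) added = 0.5607 x 0.04904 = 0.02750 mol.
n(LiOH) used = 0.06553 x 0.02301 = 0.001508 mol, which equals the excess n(HNO3).
So n(HNO3) consumed by the sample = 0.02750 - 0.001508 = 0.02599 mol.
n(NaOH) = 0.02599 / 1 = 0.02599 mol.
mass NaOH = 0.02599 x 40.00 = 1.040 g, so %NaOH = 1.040/1.4494 x 100 = 71.7%.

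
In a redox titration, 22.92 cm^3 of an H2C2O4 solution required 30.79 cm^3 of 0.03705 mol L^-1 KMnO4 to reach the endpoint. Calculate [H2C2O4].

0.124 M

n(KMnO4) = 0.03705 x 0.03079 = 0.001141 mol.
From the balanced equation, 2 mol KMnO4 reacts with 5 mol H2C2O4, so n(H2C2O4) = 0.001141 x 5/2 = 0.002852 mol.
[H2C2O4] = 0.002852 / 0.02292 L = 0.124 M.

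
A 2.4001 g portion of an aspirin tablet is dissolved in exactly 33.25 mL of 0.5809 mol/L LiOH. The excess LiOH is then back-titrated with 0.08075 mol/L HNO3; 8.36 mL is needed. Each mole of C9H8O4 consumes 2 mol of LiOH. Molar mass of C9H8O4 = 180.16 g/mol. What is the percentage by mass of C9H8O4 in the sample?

70.0%

Total n(LiOH) added = 0.5809 x 0.03325 = 0.01931 mol.
n(HNO3) used = 0.08075 x 0.008360 = 0.0006751 mol, which equals the excess n(LiOH).
So n(LiOH) consumed by the sample = 0.01931 - 0.0006751 = 0.01864 mol.
n(C9H8O4) = 0.01864 / 2 = 0.009320 mol.
mass C9H8O4 = 0.009320 x 180.16 = 1.679 g, so %C9H8O4 = 1.679/2.4001 x 100 = 70.0%.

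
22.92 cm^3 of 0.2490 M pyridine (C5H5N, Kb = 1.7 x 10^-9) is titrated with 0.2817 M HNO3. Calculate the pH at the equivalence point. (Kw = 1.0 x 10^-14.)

n(C5H5N) = 0.2490 x 0.02292 = 0.005707 mol; V(HNO3) at equivalence = 0.005707/0.2817 = 0.02026 L.
At equivalence the base is fully converted to C5H5NH+; total volume = 0.04318 L, so [C5H5NH+] = 0.005707/0.04318 = 0.1322 M.
Ka(C5H5NH+) = Kw/Kb = 1.0e-14 / 1.7 x 10^-9 = 5.88e-6.
[H^+] = sqrt(Ka x [C5H5NH+]) = sqrt(5.88e-6 x 0.1322) = 0.000882 M.
pH = -log(0.000882) = 3.05.

3.05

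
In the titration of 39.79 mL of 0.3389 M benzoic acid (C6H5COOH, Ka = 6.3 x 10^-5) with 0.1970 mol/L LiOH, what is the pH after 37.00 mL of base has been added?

Initial n(C6H5COOH) = 0.3389 x 0.03979 = 0.01348 mol.
n(LiOH) added = 0.1970 x 0.03700 = 0.007289 mol, converting that many moles of C6H5COOH to C6H5COO-.
Remaining n(C6H5COOH) = 0.006196 mol; n(C6H5COO-) = 0.007289 mol.
By Henderson-Hasselbalch, pH = pKa + log([A^-]/[HA]) = 4.20 + log(0.007289/0.006196) = 4.20 + (+0.07) = 4.27.

4.27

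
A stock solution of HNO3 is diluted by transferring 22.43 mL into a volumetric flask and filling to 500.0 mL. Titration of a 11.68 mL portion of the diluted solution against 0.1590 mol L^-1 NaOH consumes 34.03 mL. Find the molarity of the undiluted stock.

10.3 M

n(NaOH) = 0.1590 x 0.03403 = 0.005411 mol.
n(HNO3) in the aliquot = 0.005411 mol.
[diluted HNO3] = 0.005411 / 0.01168 = 0.4633 M.
Dilution factor = 500.0/22.43 = 22.29, so [stock] = 0.4633 x 22.29 = 10.3 M.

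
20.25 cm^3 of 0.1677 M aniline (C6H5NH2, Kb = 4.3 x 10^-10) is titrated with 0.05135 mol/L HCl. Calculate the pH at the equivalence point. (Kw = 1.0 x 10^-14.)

3.02

n(C6H5NH2) = 0.1677 x 0.02025 = 0.003396 mol; V(HCl) at equivalence = 0.003396/0.05135 = 0.06613 L.
At equivalence the base is fully converted to C6H5NH3+; total volume = 0.08638 L, so [C6H5NH3+] = 0.003396/0.08638 = 0.03931 M.
Ka(C6H5NH3+) = Kw/Kb = 1.0e-14 / 4.3 x 10^-10 = 2.33e-5.
[H^+] = sqrt(Ka x [C6H5NH3+]) = sqrt(2.33e-5 x 0.03931) = 0.000956 M.
pH = -log(0.000956) = 3.02.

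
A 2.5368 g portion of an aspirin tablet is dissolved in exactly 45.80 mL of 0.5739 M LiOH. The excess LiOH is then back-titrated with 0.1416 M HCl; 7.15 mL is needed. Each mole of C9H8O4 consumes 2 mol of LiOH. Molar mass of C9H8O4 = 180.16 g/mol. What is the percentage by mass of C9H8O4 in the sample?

Total n(LiOH) added = 0.5739 x 0.04580 = 0.02628 mol.
n(HCl) used = 0.1416 x 0.007150 = 0.001012 mol, which equals the excess n(LiOH).
So n(LiOH) consumed by the sample = 0.02628 - 0.001012 = 0.02527 mol.
n(C9H8O4) = 0.02527 / 2 = 0.01264 mol.
mass C9H8O4 = 0.01264 x 180.16 = 2.277 g, so %C9H8O4 = 2.277/2.5368 x 100 = 89.7%.

89.7%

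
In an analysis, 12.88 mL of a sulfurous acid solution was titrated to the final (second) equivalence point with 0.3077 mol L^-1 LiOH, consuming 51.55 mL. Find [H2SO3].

0.616 M

n(LiOH) = 0.3077 x 0.05155 = 0.01586 mol.
At the final (second) equivalence point, 2 mol OH^- react per mol H2SO3, so n(H2SO3) = 0.01586 / 2 = 0.007931 mol.
[H2SO3] = 0.007931 / 0.01288 L = 0.616 M.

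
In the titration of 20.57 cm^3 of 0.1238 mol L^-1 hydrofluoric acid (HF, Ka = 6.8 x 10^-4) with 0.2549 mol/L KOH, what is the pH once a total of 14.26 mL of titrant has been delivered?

12.49

n(acid) = 0.1238 x 0.02057 = 0.002547 mol; n(KOH) added = 0.2549 x 0.01426 = 0.003635 mol.
Base is in excess by 0.003635 - 0.002547 = 0.001088 mol in a total volume of 0.03483 L.
[OH^-] = 0.001088/0.03483 = 0.03125 M, so pOH = 1.51 and pH = 14.00 - 1.51 = 12.49.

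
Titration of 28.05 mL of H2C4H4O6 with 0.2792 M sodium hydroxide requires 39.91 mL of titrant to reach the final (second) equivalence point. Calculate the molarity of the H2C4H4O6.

n(NaOH) = 0.2792 x 0.03991 = 0.01114 mol.
At the final (second) equivalence point, 2 mol OH^- react per mol H2C4H4O6, so n(H2C4H4O6) = 0.01114 / 2 = 0.005571 mol.
[H2C4H4O6] = 0.005571 / 0.02805 L = 0.199 M.

0.199 M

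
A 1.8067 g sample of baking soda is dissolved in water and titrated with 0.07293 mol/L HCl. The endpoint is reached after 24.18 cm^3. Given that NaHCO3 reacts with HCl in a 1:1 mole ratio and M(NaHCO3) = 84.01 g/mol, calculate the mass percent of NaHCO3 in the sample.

8.20%

n(HCl) = 0.07293 x 0.02418 = 0.001763 mol.
n(NaHCO3) = 0.001763 / 1 = 0.001763 mol.
mass of NaHCO3 = 0.001763 x 84.01 = 0.1481 g.
% purity = 0.1481 / 1.8067 x 100 = 8.20%.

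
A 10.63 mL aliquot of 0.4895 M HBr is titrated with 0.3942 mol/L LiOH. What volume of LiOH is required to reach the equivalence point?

13.2 mL

n(HBr) = 0.4895 mol/L x 0.01063 L = 0.005203 mol.
At equivalence n(LiOH) = n(HBr) = 0.005203 mol.
V(LiOH) = 0.005203 / 0.3942 = 0.01320 L = 13.2 mL.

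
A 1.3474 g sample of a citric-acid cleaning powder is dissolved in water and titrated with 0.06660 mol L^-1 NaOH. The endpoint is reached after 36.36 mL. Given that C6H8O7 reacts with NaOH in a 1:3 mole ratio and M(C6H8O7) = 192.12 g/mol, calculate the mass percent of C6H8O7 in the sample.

n(NaOH) = 0.06660 x 0.03636 = 0.002422 mol.
n(C6H8O7) = 0.002422 / 3 = 0.0008072 mol.
mass of C6H8O7 = 0.0008072 x 192.12 = 0.1551 g.
% purity = 0.1551 / 1.3474 x 100 = 11.5%.

11.5%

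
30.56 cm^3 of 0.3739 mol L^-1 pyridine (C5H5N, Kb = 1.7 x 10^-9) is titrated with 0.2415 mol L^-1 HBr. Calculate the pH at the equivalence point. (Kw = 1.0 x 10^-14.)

3.03

n(C5H5N) = 0.3739 x 0.03056 = 0.01143 mol; V(HBr) at equivalence = 0.01143/0.2415 = 0.04731 L.
At equivalence the base is fully converted to C5H5NH+; total volume = 0.07787 L, so [C5H5NH+] = 0.01143/0.07787 = 0.1467 M.
Ka(C5H5NH+) = Kw/Kb = 1.0e-14 / 1.7 x 10^-9 = 5.88e-6.
[H^+] = sqrt(Ka x [C5H5NH+]) = sqrt(5.88e-6 x 0.1467) = 0.000929 M.
pH = -log(0.000929) = 3.03.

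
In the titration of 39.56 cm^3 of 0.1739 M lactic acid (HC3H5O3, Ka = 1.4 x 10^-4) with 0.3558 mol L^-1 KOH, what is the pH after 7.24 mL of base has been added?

Initial n(HC3H5O3) = 0.1739 x 0.03956 = 0.006879 mol.
n(KOH) added = 0.3558 x 0.007240 = 0.002576 mol, converting that many moles of HC3H5O3 to C3H5O3-.
Remaining n(HC3H5O3) = 0.004303 mol; n(C3H5O3-) = 0.002576 mol.
By Henderson-Hasselbalch, pH = pKa + log([A^-]/[HA]) = 3.85 + log(0.002576/0.004303) = 3.85 + (-0.22) = 3.63.

3.63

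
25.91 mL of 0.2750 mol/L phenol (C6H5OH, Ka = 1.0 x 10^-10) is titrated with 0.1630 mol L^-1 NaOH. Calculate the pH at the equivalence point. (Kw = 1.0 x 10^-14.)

11.51

n(C6H5OH) = 0.2750 x 0.02591 = 0.007125 mol; V(NaOH) at equivalence = 0.007125/0.1630 = 0.04371 L.
At equivalence all the acid is converted to C6H5O-; total volume = 0.02591 + 0.04371 = 0.06962 L, so [C6H5O-] = 0.007125/0.06962 = 0.1023 M.
Kb = Kw/Ka = 1.0e-14 / 1.0 x 10^-10 = 0.000100.
[OH^-] = sqrt(Kb x [C6H5O-]) = sqrt(0.000100 x 0.1023) = 0.00320 M.
pOH = 2.49, so pH = 14.00 - 2.49 = 11.51.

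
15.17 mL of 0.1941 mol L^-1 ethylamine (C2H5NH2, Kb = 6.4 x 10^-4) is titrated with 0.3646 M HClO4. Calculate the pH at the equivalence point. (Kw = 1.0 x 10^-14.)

n(C2H5NH2) = 0.1941 x 0.01517 = 0.002944 mol; V(HClO4) at equivalence = 0.002944/0.3646 = 0.008076 L.
At equivalence the base is fully converted to C2H5NH3+; total volume = 0.02325 L, so [C2H5NH3+] = 0.002944/0.02325 = 0.1267 M.
Ka(C2H5NH3+) = Kw/Kb = 1.0e-14 / 6.4 x 10^-4 = 1.56e-11.
[H^+] = sqrt(Ka x [C2H5NH3+]) = sqrt(1.56e-11 x 0.1267) = 1.41e-6 M.
pH = -log(1.41e-6) = 5.85.

5.85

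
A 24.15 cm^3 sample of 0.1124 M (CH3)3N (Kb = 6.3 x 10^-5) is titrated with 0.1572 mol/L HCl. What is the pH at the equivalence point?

5.49

n((CH3)3N) = 0.1124 x 0.02415 = 0.002714 mol; V(HCl) at equivalence = 0.002714/0.1572 = 0.01727 L.
At equivalence the base is fully converted to (CH3)3NH+; total volume = 0.04142 L, so [(CH3)3NH+] = 0.002714/0.04142 = 0.06554 M.
Ka((CH3)3NH+) = Kw/Kb = 1.0e-14 / 6.3 x 10^-5 = 1.59e-10.
[H^+] = sqrt(Ka x [(CH3)3NH+]) = sqrt(1.59e-10 x 0.06554) = 3.23e-6 M.
pH = -log(3.23e-6) = 5.49.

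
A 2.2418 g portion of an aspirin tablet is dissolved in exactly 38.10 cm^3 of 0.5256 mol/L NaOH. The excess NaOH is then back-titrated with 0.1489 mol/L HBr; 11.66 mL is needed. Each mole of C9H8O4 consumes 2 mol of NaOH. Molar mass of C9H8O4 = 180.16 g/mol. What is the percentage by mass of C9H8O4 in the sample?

73.5%

Total n(NaOH) added = 0.5256 x 0.03810 = 0.02003 mol.
n(HBr) used = 0.1489 x 0.01166 = 0.001736 mol, which equals the excess n(NaOH).
So n(NaOH) consumed by the sample = 0.02003 - 0.001736 = 0.01829 mol.
n(C9H8O4) = 0.01829 / 2 = 0.009145 mol.
mass C9H8O4 = 0.009145 x 180.16 = 1.647 g, so %C9H8O4 = 1.647/2.2418 x 100 = 73.5%.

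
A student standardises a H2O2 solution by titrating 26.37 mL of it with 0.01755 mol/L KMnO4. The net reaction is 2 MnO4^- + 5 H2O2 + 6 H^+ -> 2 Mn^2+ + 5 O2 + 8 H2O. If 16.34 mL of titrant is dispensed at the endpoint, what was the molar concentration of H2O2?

n(KMnO4) = 0.01755 x 0.01634 = 0.0002868 mol.
From the balanced equation, 2 mol KMnO4 reacts with 5 mol H2O2, so n(H2O2) = 0.0002868 x 5/2 = 0.0007169 mol.
[H2O2] = 0.0007169 / 0.02637 L = 0.0272 M.

0.0272 M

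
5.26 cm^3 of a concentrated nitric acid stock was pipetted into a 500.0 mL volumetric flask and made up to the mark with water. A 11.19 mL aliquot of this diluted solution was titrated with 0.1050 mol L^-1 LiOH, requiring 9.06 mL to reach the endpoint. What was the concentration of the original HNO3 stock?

8.08 M

n(LiOH) = 0.1050 x 0.009060 = 0.0009513 mol.
n(HNO3) in the aliquot = 0.0009513 mol.
[diluted HNO3] = 0.0009513 / 0.01119 = 0.08501 M.
Dilution factor = 500.0/5.260 = 95.06, so [stock] = 0.08501 x 95.06 = 8.08 M.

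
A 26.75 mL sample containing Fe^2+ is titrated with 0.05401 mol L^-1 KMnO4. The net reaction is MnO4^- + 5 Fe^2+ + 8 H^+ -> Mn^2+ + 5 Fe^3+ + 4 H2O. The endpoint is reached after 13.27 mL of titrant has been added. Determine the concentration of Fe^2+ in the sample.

n(KMnO4) = 0.05401 x 0.01327 = 0.0007167 mol.
From the balanced equation, 1 mol KMnO4 reacts with 5 mol Fe^2+, so n(Fe^2+) = 0.0007167 x 5/1 = 0.003584 mol.
[Fe^2+] = 0.003584 / 0.02675 L = 0.134 M.

0.134 M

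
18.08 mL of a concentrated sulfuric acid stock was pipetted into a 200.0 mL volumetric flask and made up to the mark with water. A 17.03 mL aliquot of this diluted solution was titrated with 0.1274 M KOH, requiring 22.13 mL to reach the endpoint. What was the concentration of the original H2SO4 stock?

0.916 M

n(KOH) = 0.1274 x 0.02213 = 0.002819 mol.
n(H2SO4) in the aliquot = 0.002819 x 1/2 = 0.001410 mol.
[diluted H2SO4] = 0.001410 / 0.01703 = 0.08278 M.
Dilution factor = 200.0/18.08 = 11.06, so [stock] = 0.08278 x 11.06 = 0.916 M.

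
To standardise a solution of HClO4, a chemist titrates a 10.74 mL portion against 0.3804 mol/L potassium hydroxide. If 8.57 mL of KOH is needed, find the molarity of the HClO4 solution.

n(KOH) delivered = 0.3804 x 0.008570 = 0.003260 mol.
For a 1:1 reaction, n(HClO4) = 0.003260 mol.
[HClO4] = 0.003260 mol / 0.01074 L = 0.304 M.

0.304 M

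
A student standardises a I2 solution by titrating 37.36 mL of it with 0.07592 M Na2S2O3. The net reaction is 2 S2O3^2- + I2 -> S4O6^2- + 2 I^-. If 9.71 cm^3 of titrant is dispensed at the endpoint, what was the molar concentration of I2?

n(Na2S2O3) = 0.07592 x 0.009710 = 0.0007372 mol.
From the balanced equation, 2 mol Na2S2O3 reacts with 1 mol I2, so n(I2) = 0.0007372 x 1/2 = 0.0003686 mol.
[I2] = 0.0003686 / 0.03736 L = 0.00987 M.

0.00987 M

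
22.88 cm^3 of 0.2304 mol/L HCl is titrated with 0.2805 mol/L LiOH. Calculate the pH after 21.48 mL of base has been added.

12.23

n(acid) = 0.2304 x 0.02288 = 0.005272 mol; n(LiOH) added = 0.2805 x 0.02148 = 0.006025 mol.
Base is in excess by 0.006025 - 0.005272 = 0.0007536 mol in a total volume of 0.04436 L.
[OH^-] = 0.0007536/0.04436 = 0.01699 M, so pOH = 1.77 and pH = 14.00 - 1.77 = 12.23.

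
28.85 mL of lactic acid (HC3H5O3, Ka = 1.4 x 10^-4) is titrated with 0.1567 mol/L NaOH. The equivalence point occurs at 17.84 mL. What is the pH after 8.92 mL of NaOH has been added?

3.85

8.92 mL is exactly half the equivalence volume (17.84/2), i.e. the half-equivalence point.
There, n(HA) = n(A^-), so pH = pKa = -log(1.4 x 10^-4) = 3.85.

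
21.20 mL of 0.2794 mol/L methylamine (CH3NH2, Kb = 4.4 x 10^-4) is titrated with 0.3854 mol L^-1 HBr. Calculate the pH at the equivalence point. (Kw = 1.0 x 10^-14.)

5.72

n(CH3NH2) = 0.2794 x 0.02120 = 0.005923 mol; V(HBr) at equivalence = 0.005923/0.3854 = 0.01537 L.
At equivalence the base is fully converted to CH3NH3+; total volume = 0.03657 L, so [CH3NH3+] = 0.005923/0.03657 = 0.1620 M.
Ka(CH3NH3+) = Kw/Kb = 1.0e-14 / 4.4 x 10^-4 = 2.27e-11.
[H^+] = sqrt(Ka x [CH3NH3+]) = sqrt(2.27e-11 x 0.1620) = 1.92e-6 M.
pH = -log(1.92e-6) = 5.72.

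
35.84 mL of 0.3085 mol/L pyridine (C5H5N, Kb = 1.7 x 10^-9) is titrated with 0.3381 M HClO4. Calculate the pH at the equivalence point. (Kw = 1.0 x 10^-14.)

3.01

n(C5H5N) = 0.3085 x 0.03584 = 0.01106 mol; V(HClO4) at equivalence = 0.01106/0.3381 = 0.03270 L.
At equivalence the base is fully converted to C5H5NH+; total volume = 0.06854 L, so [C5H5NH+] = 0.01106/0.06854 = 0.1613 M.
Ka(C5H5NH+) = Kw/Kb = 1.0e-14 / 1.7 x 10^-9 = 5.88e-6.
[H^+] = sqrt(Ka x [C5H5NH+]) = sqrt(5.88e-6 x 0.1613) = 0.000974 M.
pH = -log(0.000974) = 3.01.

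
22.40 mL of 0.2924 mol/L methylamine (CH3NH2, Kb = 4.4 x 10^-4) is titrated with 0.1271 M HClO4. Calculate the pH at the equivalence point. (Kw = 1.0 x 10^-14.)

n(CH3NH2) = 0.2924 x 0.02240 = 0.006550 mol; V(HClO4) at equivalence = 0.006550/0.1271 = 0.05153 L.
At equivalence the base is fully converted to CH3NH3+; total volume = 0.07393 L, so [CH3NH3+] = 0.006550/0.07393 = 0.08859 M.
Ka(CH3NH3+) = Kw/Kb = 1.0e-14 / 4.4 x 10^-4 = 2.27e-11.
[H^+] = sqrt(Ka x [CH3NH3+]) = sqrt(2.27e-11 x 0.08859) = 1.42e-6 M.
pH = -log(1.42e-6) = 5.85.

5.85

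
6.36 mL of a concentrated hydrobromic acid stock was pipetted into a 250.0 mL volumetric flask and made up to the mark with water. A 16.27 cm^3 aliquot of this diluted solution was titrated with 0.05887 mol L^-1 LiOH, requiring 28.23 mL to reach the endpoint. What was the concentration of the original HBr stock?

4.02 M

n(LiOH) = 0.05887 x 0.02823 = 0.001662 mol.
n(HBr) in the aliquot = 0.001662 mol.
[diluted HBr] = 0.001662 / 0.01627 = 0.1021 M.
Dilution factor = 250.0/6.360 = 39.31, so [stock] = 0.1021 x 39.31 = 4.02 M.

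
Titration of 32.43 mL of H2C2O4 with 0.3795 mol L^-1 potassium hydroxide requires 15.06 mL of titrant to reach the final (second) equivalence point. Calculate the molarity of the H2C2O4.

n(KOH) = 0.3795 x 0.01506 = 0.005715 mol.
At the final (second) equivalence point, 2 mol OH^- react per mol H2C2O4, so n(H2C2O4) = 0.005715 / 2 = 0.002858 mol.
[H2C2O4] = 0.002858 / 0.03243 L = 0.0881 M.

0.0881 M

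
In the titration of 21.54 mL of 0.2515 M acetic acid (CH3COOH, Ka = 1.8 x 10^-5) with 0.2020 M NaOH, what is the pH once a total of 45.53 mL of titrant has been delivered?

12.75

n(acid) = 0.2515 x 0.02154 = 0.005417 mol; n(NaOH) added = 0.2020 x 0.04553 = 0.009197 mol.
Base is in excess by 0.009197 - 0.005417 = 0.003780 mol in a total volume of 0.06707 L.
[OH^-] = 0.003780/0.06707 = 0.05636 M, so pOH = 1.25 and pH = 14.00 - 1.25 = 12.75.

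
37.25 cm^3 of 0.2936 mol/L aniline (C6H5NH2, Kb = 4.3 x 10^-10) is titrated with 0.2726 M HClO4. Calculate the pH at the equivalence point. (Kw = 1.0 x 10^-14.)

n(C6H5NH2) = 0.2936 x 0.03725 = 0.01094 mol; V(HClO4) at equivalence = 0.01094/0.2726 = 0.04012 L.
At equivalence the base is fully converted to C6H5NH3+; total volume = 0.07737 L, so [C6H5NH3+] = 0.01094/0.07737 = 0.1414 M.
Ka(C6H5NH3+) = Kw/Kb = 1.0e-14 / 4.3 x 10^-10 = 2.33e-5.
[H^+] = sqrt(Ka x [C6H5NH3+]) = sqrt(2.33e-5 x 0.1414) = 0.00181 M.
pH = -log(0.00181) = 2.74.

2.74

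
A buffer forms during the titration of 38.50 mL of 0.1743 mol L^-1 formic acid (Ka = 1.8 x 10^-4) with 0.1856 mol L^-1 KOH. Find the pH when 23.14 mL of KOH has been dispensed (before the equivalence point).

3.99

Initial n(HCOOH) = 0.1743 x 0.03850 = 0.006711 mol.
n(KOH) added = 0.1856 x 0.02314 = 0.004295 mol, converting that many moles of HCOOH to HCOO-.
Remaining n(HCOOH) = 0.002416 mol; n(HCOO-) = 0.004295 mol.
By Henderson-Hasselbalch, pH = pKa + log([A^-]/[HA]) = 3.74 + log(0.004295/0.002416) = 3.74 + (+0.25) = 3.99.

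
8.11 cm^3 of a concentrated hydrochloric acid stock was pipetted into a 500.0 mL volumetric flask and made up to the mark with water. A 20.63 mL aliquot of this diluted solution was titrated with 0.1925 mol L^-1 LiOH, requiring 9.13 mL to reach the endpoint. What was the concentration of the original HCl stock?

n(LiOH) = 0.1925 x 0.009130 = 0.001758 mol.
n(HCl) in the aliquot = 0.001758 mol.
[diluted HCl] = 0.001758 / 0.02063 = 0.08519 M.
Dilution factor = 500.0/8.110 = 61.65, so [stock] = 0.08519 x 61.65 = 5.25 M.

5.25 M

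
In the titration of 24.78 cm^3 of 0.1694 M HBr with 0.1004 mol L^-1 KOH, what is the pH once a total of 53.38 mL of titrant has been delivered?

n(acid) = 0.1694 x 0.02478 = 0.004198 mol; n(KOH) added = 0.1004 x 0.05338 = 0.005359 mol.
Base is in excess by 0.005359 - 0.004198 = 0.001162 mol in a total volume of 0.07816 L.
[OH^-] = 0.001162/0.07816 = 0.01486 M, so pOH = 1.83 and pH = 14.00 - 1.83 = 12.17.

12.17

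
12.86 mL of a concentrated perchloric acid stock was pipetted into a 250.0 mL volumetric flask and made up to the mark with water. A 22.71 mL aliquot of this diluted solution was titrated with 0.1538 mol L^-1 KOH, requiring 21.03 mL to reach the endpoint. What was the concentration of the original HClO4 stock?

2.77 M

n(KOH) = 0.1538 x 0.02103 = 0.003234 mol.
n(HClO4) in the aliquot = 0.003234 mol.
[diluted HClO4] = 0.003234 / 0.02271 = 0.1424 M.
Dilution factor = 250.0/12.86 = 19.44, so [stock] = 0.1424 x 19.44 = 2.77 M.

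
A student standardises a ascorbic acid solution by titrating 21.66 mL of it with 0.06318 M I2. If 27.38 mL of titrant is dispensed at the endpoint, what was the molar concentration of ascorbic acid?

n(I2) = 0.06318 x 0.02738 = 0.001730 mol.
From the balanced equation, 1 mol I2 reacts with 1 mol ascorbic acid, so n(ascorbic acid) = 0.001730 x 1/1 = 0.001730 mol.
[ascorbic acid] = 0.001730 / 0.02166 L = 0.0799 M.

0.0799 M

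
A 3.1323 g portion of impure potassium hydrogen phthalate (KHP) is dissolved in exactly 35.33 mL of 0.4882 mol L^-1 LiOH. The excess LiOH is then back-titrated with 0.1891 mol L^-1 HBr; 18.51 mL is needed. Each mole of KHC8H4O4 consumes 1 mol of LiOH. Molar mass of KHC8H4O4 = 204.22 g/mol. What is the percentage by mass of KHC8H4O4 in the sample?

Total n(LiOH) added = 0.4882 x 0.03533 = 0.01725 mol.
n(HBr) used = 0.1891 x 0.01851 = 0.003500 mol, which equals the excess n(LiOH).
So n(LiOH) consumed by the sample = 0.01725 - 0.003500 = 0.01375 mol.
n(KHC8H4O4) = 0.01375 / 1 = 0.01375 mol.
mass KHC8H4O4 = 0.01375 x 204.22 = 2.808 g, so %KHC8H4O4 = 2.808/3.1323 x 100 = 89.6%.

89.6%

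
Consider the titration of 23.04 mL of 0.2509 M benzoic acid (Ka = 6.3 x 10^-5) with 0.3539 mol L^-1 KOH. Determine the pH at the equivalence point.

8.68

n(C6H5COOH) = 0.2509 x 0.02304 = 0.005781 mol; V(KOH) at equivalence = 0.005781/0.3539 = 0.01633 L.
At equivalence all the acid is converted to C6H5COO-; total volume = 0.02304 + 0.01633 = 0.03937 L, so [C6H5COO-] = 0.005781/0.03937 = 0.1468 M.
Kb = Kw/Ka = 1.0e-14 / 6.3 x 10^-5 = 1.59e-10.
[OH^-] = sqrt(Kb x [C6H5COO-]) = sqrt(1.59e-10 x 0.1468) = 4.83e-6 M.
pOH = 5.32, so pH = 14.00 - 5.32 = 8.68.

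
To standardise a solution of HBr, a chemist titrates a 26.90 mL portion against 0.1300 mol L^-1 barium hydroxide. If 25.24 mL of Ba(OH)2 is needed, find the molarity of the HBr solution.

0.244 M

n(Ba(OH)2) delivered = 0.1300 x 0.02524 = 0.003281 mol.
The reaction is 2 HBr + 1 Ba(OH)2, so n(HBr) = 0.003281 x 2/1 = 0.006562 mol.
[HBr] = 0.006562 mol / 0.02690 L = 0.244 M.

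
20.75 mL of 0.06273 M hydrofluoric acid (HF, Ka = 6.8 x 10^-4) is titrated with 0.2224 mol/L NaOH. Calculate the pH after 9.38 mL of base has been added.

n(acid) = 0.06273 x 0.02075 = 0.001302 mol; n(NaOH) added = 0.2224 x 0.009380 = 0.002086 mol.
Base is in excess by 0.002086 - 0.001302 = 0.0007845 mol in a total volume of 0.03013 L.
[OH^-] = 0.0007845/0.03013 = 0.02604 M, so pOH = 1.58 and pH = 14.00 - 1.58 = 12.42.

12.42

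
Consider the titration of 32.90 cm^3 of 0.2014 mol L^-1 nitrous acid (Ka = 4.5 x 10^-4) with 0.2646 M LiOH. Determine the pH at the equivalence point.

8.20

n(HNO2) = 0.2014 x 0.03290 = 0.006626 mol; V(LiOH) at equivalence = 0.006626/0.2646 = 0.02504 L.
At equivalence all the acid is converted to NO2-; total volume = 0.03290 + 0.02504 = 0.05794 L, so [NO2-] = 0.006626/0.05794 = 0.1144 M.
Kb = Kw/Ka = 1.0e-14 / 4.5 x 10^-4 = 2.22e-11.
[OH^-] = sqrt(Kb x [NO2-]) = sqrt(2.22e-11 x 0.1144) = 1.59e-6 M.
pOH = 5.80, so pH = 14.00 - 5.80 = 8.20.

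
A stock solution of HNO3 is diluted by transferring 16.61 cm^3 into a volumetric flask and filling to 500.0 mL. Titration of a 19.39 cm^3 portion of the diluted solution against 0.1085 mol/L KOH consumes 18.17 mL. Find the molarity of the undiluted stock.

3.06 M

n(KOH) = 0.1085 x 0.01817 = 0.001971 mol.
n(HNO3) in the aliquot = 0.001971 mol.
[diluted HNO3] = 0.001971 / 0.01939 = 0.1017 M.
Dilution factor = 500.0/16.61 = 30.10, so [stock] = 0.1017 x 30.10 = 3.06 M.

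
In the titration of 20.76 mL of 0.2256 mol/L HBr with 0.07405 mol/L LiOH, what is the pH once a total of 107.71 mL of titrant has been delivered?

12.41

n(acid) = 0.2256 x 0.02076 = 0.004683 mol; n(LiOH) added = 0.07405 x 0.1077 = 0.007976 mol.
Base is in excess by 0.007976 - 0.004683 = 0.003292 mol in a total volume of 0.1285 L.
[OH^-] = 0.003292/0.1285 = 0.02563 M, so pOH = 1.59 and pH = 14.00 - 1.59 = 12.41.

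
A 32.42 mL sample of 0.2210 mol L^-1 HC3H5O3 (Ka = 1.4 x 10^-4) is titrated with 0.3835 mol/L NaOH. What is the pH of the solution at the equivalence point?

n(HC3H5O3) = 0.2210 x 0.03242 = 0.007165 mol; V(NaOH) at equivalence = 0.007165/0.3835 = 0.01868 L.
At equivalence all the acid is converted to C3H5O3-; total volume = 0.03242 + 0.01868 = 0.05110 L, so [C3H5O3-] = 0.007165/0.05110 = 0.1402 M.
Kb = Kw/Ka = 1.0e-14 / 1.4 x 10^-4 = 7.14e-11.
[OH^-] = sqrt(Kb x [C3H5O3-]) = sqrt(7.14e-11 x 0.1402) = 3.16e-6 M.
pOH = 5.50, so pH = 14.00 - 5.50 = 8.50.

8.50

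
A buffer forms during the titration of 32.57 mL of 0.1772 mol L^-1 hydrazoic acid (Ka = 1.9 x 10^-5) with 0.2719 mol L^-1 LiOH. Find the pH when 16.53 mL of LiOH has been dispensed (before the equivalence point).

5.27

Initial n(HN3) = 0.1772 x 0.03257 = 0.005771 mol.
n(LiOH) added = 0.2719 x 0.01653 = 0.004495 mol, converting that many moles of HN3 to N3-.
Remaining n(HN3) = 0.001277 mol; n(N3-) = 0.004495 mol.
By Henderson-Hasselbalch, pH = pKa + log([A^-]/[HA]) = 4.72 + log(0.004495/0.001277) = 4.72 + (+0.55) = 5.27.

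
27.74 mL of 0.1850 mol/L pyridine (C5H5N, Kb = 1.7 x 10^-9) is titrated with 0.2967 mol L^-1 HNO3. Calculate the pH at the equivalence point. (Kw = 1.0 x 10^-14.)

n(C5H5N) = 0.1850 x 0.02774 = 0.005132 mol; V(HNO3) at equivalence = 0.005132/0.2967 = 0.01730 L.
At equivalence the base is fully converted to C5H5NH+; total volume = 0.04504 L, so [C5H5NH+] = 0.005132/0.04504 = 0.1139 M.
Ka(C5H5NH+) = Kw/Kb = 1.0e-14 / 1.7 x 10^-9 = 5.88e-6.
[H^+] = sqrt(Ka x [C5H5NH+]) = sqrt(5.88e-6 x 0.1139) = 0.000819 M.
pH = -log(0.000819) = 3.09.

3.09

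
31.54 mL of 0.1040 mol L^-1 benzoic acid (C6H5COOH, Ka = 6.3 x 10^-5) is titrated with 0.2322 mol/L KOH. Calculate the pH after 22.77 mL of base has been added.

n(acid) = 0.1040 x 0.03154 = 0.003280 mol; n(KOH) added = 0.2322 x 0.02277 = 0.005287 mol.
Base is in excess by 0.005287 - 0.003280 = 0.002007 mol in a total volume of 0.05431 L.
[OH^-] = 0.002007/0.05431 = 0.03696 M, so pOH = 1.43 and pH = 14.00 - 1.43 = 12.57.

12.57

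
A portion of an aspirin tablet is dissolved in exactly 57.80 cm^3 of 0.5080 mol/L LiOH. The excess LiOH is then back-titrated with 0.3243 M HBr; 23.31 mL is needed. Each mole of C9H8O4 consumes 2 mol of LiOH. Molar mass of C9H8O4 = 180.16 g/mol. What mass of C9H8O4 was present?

Total n(LiOH) added = 0.5080 x 0.05780 = 0.02936 mol.
n(HBr) used = 0.3243 x 0.02331 = 0.007559 mol, which equals the excess n(LiOH).
So n(LiOH) consumed by the sample = 0.02936 - 0.007559 = 0.02180 mol.
n(C9H8O4) = 0.02180 / 2 = 0.01090 mol.
mass = 0.01090 mol x 180.16 g/mol = 1.96 g.

1.96 g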